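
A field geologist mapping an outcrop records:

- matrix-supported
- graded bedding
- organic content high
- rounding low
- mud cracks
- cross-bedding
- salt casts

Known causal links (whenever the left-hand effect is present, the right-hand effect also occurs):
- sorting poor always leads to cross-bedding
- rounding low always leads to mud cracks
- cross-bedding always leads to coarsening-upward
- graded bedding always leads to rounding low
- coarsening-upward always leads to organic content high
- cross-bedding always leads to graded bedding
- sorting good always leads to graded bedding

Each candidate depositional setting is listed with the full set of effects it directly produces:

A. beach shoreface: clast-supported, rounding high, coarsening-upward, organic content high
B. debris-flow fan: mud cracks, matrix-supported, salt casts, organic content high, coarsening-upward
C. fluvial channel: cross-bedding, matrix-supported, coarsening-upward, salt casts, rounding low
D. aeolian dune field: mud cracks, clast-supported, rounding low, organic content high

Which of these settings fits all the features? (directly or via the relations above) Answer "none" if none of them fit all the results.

For each candidate, compare predicted effects to what was observed:
(A) beach shoreface — matrix-supported miss; graded bedding miss; organic content high match; rounding low miss; mud cracks miss; cross-bedding miss; salt casts miss
(B) debris-flow fan — matrix-supported match; graded bedding miss; organic content high match; rounding low miss; mud cracks match; cross-bedding miss; salt casts match
(C) fluvial channel — matrix-supported match; graded bedding match (by cross-bedding → graded bedding); organic content high match (by coarsening-upward → organic content high); rounding low match; mud cracks match (by rounding low → mud cracks); cross-bedding match; salt casts match
(D) aeolian dune field — matrix-supported miss; graded bedding miss; organic content high match; rounding low match; mud cracks match; cross-bedding miss; salt casts miss
(C) alone accounts for all the evidence.

C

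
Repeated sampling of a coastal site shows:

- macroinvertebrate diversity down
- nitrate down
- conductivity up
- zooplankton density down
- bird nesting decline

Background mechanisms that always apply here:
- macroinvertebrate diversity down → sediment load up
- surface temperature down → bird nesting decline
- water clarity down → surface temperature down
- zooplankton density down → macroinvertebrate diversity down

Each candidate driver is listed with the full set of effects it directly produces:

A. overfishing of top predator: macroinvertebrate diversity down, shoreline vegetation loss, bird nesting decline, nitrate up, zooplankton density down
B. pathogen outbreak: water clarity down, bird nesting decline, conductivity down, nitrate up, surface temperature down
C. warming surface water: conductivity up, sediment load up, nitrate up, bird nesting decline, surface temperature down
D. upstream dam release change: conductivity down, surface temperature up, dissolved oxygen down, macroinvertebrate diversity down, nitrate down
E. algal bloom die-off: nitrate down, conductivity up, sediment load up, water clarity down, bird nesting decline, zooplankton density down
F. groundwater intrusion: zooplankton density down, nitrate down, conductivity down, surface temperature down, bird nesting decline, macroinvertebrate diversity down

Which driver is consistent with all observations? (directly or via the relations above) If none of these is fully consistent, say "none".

E

For each candidate, compare predicted effects to what was observed:
(A) overfishing of top predator — macroinvertebrate diversity down +; nitrate down -; conductivity up -; zooplankton density down +; bird nesting decline +
(B) pathogen outbreak — macroinvertebrate diversity down -; nitrate down -; conductivity up -; zooplankton density down -; bird nesting decline +
(C) warming surface water — fails on macroinvertebrate diversity down, nitrate down, zooplankton density down (predicts nitrate up, not nitrate down)
(D) upstream dam release change — macroinvertebrate diversity down +; nitrate down +; conductivity up -; zooplankton density down -; bird nesting decline -
(E) algal bloom die-off — macroinvertebrate diversity down + (by zooplankton density down → macroinvertebrate diversity down); nitrate down +; conductivity up +; zooplankton density down +; bird nesting decline +
(F) groundwater intrusion — fails on conductivity up (predicts conductivity down, not conductivity up)
Only (E) is consistent with every observation.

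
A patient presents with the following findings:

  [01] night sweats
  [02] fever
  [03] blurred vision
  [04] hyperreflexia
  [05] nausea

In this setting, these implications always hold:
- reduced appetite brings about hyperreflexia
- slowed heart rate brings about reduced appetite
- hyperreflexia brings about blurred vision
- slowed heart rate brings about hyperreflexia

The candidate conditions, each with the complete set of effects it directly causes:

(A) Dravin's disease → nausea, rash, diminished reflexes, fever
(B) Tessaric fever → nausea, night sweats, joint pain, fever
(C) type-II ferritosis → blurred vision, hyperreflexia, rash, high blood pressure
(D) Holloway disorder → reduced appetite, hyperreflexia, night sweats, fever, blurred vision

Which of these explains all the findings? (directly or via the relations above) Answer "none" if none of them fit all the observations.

Checking each candidate against the observations:
(A) Dravin's disease — fails on night sweats, blurred vision, hyperreflexia (predicts diminished reflexes, not hyperreflexia)
(B) Tessaric fever — does not account for blurred vision, hyperreflexia
(C) type-II ferritosis — does not account for night sweats, fever, nausea
(D) Holloway disorder — does not account for nausea
None of the listed candidates fits everything.

none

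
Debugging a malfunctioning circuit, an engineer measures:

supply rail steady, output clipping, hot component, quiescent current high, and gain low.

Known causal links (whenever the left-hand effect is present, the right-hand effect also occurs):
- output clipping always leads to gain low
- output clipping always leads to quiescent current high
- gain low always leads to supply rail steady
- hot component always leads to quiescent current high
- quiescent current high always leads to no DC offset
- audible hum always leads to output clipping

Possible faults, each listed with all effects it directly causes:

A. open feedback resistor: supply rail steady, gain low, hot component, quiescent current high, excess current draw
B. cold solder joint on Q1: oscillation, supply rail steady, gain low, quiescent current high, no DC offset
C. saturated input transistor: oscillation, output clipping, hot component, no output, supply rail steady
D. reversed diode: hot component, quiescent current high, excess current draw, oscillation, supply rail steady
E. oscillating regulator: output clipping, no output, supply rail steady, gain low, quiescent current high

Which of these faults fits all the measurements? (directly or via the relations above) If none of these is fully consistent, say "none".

C

For each candidate, compare predicted effects to what was observed:
(A) open feedback resistor — does not account for output clipping
(B) cold solder joint on Q1 — does not account for output clipping, hot component
(C) saturated input transistor — accounts for every observation (quiescent current high by hot component → quiescent current high)
(D) reversed diode — supply rail steady yes; output clipping NO; hot component yes; quiescent current high yes; gain low NO
(E) oscillating regulator — does not account for hot component
Only (C) is consistent with every observation.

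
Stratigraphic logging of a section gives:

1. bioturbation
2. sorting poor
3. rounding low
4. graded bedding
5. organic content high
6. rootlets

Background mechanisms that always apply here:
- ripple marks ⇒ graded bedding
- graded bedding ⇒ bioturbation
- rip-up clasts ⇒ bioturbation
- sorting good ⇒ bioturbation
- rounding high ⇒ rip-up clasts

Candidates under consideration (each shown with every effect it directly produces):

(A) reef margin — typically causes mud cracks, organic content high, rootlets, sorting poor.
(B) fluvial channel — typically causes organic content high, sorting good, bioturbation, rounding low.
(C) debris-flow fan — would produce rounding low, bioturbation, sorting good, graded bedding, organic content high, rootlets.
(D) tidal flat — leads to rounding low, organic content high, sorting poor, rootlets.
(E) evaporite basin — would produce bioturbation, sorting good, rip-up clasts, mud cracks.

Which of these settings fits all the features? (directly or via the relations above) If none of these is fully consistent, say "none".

Testing each hypothesis:
(A) reef margin — bioturbation ✗; sorting poor ✓; rounding low ✗; graded bedding ✗; organic content high ✓; rootlets ✓
(B) fluvial channel — bioturbation ✓; sorting poor ✗; rounding low ✓; graded bedding ✗; organic content high ✓; rootlets ✗
(C) debris-flow fan — bioturbation ✓; sorting poor ✗; rounding low ✓; graded bedding ✓; organic content high ✓; rootlets ✓
(D) tidal flat — does not account for bioturbation, graded bedding
(E) evaporite basin — bioturbation ✓; sorting poor ✗; rounding low ✗; graded bedding ✗; organic content high ✗; rootlets ✗
None of the listed candidates fits everything.

none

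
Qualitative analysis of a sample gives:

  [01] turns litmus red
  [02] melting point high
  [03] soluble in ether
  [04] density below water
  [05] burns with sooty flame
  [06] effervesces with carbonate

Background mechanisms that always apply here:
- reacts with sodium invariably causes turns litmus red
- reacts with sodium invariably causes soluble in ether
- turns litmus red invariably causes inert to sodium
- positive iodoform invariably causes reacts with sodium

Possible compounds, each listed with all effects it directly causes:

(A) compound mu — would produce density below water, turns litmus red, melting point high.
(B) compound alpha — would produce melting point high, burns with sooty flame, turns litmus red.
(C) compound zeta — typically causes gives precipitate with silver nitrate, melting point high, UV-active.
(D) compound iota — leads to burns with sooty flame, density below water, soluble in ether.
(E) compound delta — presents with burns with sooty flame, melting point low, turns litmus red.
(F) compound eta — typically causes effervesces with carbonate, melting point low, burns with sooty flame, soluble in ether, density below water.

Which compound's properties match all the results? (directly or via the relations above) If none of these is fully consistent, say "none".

none

Per-candidate check:
(A) compound mu — turns litmus red yes; melting point high yes; soluble in ether NO; density below water yes; burns with sooty flame NO; effervesces with carbonate NO
(B) compound alpha — does not account for soluble in ether, density below water, effervesces with carbonate
(C) compound zeta — turns litmus red NO; melting point high yes; soluble in ether NO; density below water NO; burns with sooty flame NO; effervesces with carbonate NO
(D) compound iota — turns litmus red NO; melting point high NO; soluble in ether yes; density below water yes; burns with sooty flame yes; effervesces with carbonate NO
(E) compound delta — fails on melting point high, soluble in ether, density below water, effervesces with carbonate (predicts melting point low, not melting point high)
(F) compound eta — turns litmus red NO; melting point high NO; soluble in ether yes; density below water yes; burns with sooty flame yes; effervesces with carbonate yes
None of the listed candidates fits everything.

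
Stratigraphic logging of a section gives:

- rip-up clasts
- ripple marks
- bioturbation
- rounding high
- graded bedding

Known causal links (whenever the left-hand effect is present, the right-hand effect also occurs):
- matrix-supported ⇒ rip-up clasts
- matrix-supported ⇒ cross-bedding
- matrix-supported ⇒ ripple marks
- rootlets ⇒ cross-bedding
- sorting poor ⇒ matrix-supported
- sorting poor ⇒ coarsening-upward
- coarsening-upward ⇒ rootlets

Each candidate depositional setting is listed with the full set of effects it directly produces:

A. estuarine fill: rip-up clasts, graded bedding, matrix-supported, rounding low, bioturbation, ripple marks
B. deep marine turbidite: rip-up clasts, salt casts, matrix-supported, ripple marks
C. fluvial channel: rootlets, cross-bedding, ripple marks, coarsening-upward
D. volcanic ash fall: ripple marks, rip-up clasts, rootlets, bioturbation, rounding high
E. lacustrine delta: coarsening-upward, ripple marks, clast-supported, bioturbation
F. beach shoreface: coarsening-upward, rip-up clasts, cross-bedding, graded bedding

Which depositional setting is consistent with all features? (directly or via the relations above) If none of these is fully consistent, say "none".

Testing each hypothesis:
(A) estuarine fill — rip-up clasts ✓; ripple marks ✓; bioturbation ✓; rounding high ✗; graded bedding ✓
(B) deep marine turbidite — rip-up clasts ✓; ripple marks ✓; bioturbation ✗; rounding high ✗; graded bedding ✗
(C) fluvial channel — rip-up clasts ✗; ripple marks ✓; bioturbation ✗; rounding high ✗; graded bedding ✗
(D) volcanic ash fall — does not account for graded bedding
(E) lacustrine delta — does not account for rip-up clasts, rounding high, graded bedding
(F) beach shoreface — rip-up clasts ✓; ripple marks ✗; bioturbation ✗; rounding high ✗; graded bedding ✓
No candidate is consistent with all observations.

none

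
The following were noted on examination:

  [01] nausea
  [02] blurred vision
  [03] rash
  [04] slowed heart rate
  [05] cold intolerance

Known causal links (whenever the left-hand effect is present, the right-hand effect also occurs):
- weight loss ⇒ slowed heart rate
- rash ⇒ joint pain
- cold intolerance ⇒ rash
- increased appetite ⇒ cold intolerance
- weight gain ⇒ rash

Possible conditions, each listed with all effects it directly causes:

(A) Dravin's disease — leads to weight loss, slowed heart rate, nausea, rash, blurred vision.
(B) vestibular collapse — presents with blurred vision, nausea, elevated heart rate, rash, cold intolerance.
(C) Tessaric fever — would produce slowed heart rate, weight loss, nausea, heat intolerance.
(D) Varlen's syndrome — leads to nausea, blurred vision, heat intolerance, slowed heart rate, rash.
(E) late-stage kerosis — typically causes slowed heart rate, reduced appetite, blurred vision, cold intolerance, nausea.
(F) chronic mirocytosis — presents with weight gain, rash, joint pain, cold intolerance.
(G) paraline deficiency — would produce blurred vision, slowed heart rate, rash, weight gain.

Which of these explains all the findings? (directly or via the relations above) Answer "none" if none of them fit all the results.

For each candidate, compare predicted effects to what was observed:
(A) Dravin's disease — nausea match; blurred vision match; rash match; slowed heart rate match; cold intolerance miss
(B) vestibular collapse — nausea match; blurred vision match; rash match; slowed heart rate miss; cold intolerance match
(C) Tessaric fever — nausea match; blurred vision miss; rash miss; slowed heart rate match; cold intolerance miss
(D) Varlen's syndrome — fails on cold intolerance (predicts heat intolerance, not cold intolerance)
(E) late-stage kerosis — accounts for every observation (rash through cold intolerance → rash)
(F) chronic mirocytosis — does not account for nausea, blurred vision, slowed heart rate
(G) paraline deficiency — nausea miss; blurred vision match; rash match; slowed heart rate match; cold intolerance miss
(E) is the only candidate with no mismatches.

E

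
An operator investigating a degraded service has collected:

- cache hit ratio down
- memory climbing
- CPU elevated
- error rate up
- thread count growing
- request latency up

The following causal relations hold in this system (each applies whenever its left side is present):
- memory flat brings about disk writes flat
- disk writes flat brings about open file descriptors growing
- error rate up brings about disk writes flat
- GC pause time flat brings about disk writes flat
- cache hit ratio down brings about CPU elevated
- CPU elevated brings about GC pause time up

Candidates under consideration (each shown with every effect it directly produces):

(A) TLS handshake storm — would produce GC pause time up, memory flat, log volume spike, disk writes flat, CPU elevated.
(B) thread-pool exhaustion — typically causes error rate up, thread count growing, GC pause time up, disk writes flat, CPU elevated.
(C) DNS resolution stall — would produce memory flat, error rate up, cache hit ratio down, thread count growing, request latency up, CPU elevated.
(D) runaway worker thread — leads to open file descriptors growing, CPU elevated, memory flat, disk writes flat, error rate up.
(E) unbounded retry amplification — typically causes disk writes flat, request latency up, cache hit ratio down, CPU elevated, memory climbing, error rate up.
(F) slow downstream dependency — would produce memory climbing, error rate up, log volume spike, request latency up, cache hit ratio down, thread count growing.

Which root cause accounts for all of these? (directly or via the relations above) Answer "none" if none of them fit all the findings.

F

For each candidate, compare predicted effects to what was observed:
(A) TLS handshake storm — cache hit ratio down ✗; memory climbing ✗; CPU elevated ✓; error rate up ✗; thread count growing ✗; request latency up ✗
(B) thread-pool exhaustion — does not account for cache hit ratio down, memory climbing, request latency up
(C) DNS resolution stall — cache hit ratio down ✓; memory climbing ✗; CPU elevated ✓; error rate up ✓; thread count growing ✓; request latency up ✓
(D) runaway worker thread — fails on cache hit ratio down, memory climbing, thread count growing, request latency up (predicts memory flat, not memory climbing)
(E) unbounded retry amplification — does not account for thread count growing
(F) slow downstream dependency — accounts for every observation (CPU elevated via cache hit ratio down → CPU elevated)
(F) alone accounts for all the evidence.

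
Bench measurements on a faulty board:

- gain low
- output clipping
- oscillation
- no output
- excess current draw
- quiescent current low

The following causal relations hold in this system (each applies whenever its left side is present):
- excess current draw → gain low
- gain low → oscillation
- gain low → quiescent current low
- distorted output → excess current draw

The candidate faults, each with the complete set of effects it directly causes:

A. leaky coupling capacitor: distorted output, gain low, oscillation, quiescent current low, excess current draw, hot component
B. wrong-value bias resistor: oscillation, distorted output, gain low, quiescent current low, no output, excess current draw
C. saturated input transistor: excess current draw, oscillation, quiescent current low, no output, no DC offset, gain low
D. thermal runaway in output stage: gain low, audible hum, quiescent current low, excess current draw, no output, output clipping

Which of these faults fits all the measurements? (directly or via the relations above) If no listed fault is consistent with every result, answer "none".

D

Per-candidate check:
(A) leaky coupling capacitor — does not account for output clipping, no output
(B) wrong-value bias resistor — gain low match; output clipping miss; oscillation match; no output match; excess current draw match; quiescent current low match
(C) saturated input transistor — does not account for output clipping
(D) thermal runaway in output stage — accounts for every observation (oscillation through gain low → oscillation)
(D) alone accounts for all the evidence.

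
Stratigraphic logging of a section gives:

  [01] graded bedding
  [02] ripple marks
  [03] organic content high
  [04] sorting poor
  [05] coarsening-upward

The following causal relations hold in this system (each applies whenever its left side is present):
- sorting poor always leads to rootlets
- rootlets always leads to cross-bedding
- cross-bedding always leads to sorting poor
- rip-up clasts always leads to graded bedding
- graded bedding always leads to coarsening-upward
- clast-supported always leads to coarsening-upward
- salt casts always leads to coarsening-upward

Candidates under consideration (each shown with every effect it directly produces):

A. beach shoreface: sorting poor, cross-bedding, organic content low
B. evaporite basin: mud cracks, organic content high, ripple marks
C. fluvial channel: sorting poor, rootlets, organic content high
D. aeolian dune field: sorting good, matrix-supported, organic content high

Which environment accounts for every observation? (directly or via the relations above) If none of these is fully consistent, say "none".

Per-candidate check:
(A) beach shoreface — graded bedding miss; ripple marks miss; organic content high miss; sorting poor match; coarsening-upward miss
(B) evaporite basin — graded bedding miss; ripple marks match; organic content high match; sorting poor miss; coarsening-upward miss
(C) fluvial channel — graded bedding miss; ripple marks miss; organic content high match; sorting poor match; coarsening-upward miss
(D) aeolian dune field — graded bedding miss; ripple marks miss; organic content high match; sorting poor miss; coarsening-upward miss
None of the listed candidates fits everything.

none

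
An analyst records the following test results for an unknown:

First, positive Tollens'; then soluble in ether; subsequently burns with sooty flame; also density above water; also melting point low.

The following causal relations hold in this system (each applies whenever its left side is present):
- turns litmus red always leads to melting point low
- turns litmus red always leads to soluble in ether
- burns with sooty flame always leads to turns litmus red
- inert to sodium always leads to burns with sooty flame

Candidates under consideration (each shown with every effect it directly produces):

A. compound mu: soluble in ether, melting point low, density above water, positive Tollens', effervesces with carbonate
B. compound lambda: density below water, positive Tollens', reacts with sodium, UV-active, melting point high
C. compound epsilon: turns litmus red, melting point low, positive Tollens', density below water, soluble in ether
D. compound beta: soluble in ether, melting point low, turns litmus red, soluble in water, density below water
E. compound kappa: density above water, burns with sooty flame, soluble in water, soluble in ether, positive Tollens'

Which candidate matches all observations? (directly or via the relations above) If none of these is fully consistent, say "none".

E

Per-candidate check:
(A) compound mu — positive Tollens' +; soluble in ether +; burns with sooty flame -; density above water +; melting point low +
(B) compound lambda — fails on soluble in ether, burns with sooty flame, density above water, melting point low (predicts density below water, not density above water; predicts melting point high, not melting point low)
(C) compound epsilon — positive Tollens' +; soluble in ether +; burns with sooty flame -; density above water -; melting point low +
(D) compound beta — positive Tollens' -; soluble in ether +; burns with sooty flame -; density above water -; melting point low +
(E) compound kappa — positive Tollens' +; soluble in ether +; burns with sooty flame +; density above water +; melting point low + (via burns with sooty flame → turns litmus red → melting point low)
Only (E) is consistent with every observation.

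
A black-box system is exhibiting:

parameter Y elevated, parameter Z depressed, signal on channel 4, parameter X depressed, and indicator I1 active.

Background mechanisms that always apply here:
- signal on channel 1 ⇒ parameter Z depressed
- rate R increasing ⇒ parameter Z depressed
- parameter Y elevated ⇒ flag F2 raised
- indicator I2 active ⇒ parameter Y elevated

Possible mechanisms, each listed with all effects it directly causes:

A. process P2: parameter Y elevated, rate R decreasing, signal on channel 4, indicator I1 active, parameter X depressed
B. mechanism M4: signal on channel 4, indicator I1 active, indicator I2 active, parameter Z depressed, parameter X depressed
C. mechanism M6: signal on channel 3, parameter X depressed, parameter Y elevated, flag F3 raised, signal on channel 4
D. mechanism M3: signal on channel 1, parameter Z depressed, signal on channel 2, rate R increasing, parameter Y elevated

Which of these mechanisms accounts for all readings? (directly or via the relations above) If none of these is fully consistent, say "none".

B

For each candidate, compare predicted effects to what was observed:
(A) process P2 — does not account for parameter Z depressed
(B) mechanism M4 — accounts for every observation (parameter Y elevated by indicator I2 active → parameter Y elevated)
(C) mechanism M6 — does not account for parameter Z depressed, indicator I1 active
(D) mechanism M3 — does not account for signal on channel 4, parameter X depressed, indicator I1 active
(B) is the only candidate with no mismatches.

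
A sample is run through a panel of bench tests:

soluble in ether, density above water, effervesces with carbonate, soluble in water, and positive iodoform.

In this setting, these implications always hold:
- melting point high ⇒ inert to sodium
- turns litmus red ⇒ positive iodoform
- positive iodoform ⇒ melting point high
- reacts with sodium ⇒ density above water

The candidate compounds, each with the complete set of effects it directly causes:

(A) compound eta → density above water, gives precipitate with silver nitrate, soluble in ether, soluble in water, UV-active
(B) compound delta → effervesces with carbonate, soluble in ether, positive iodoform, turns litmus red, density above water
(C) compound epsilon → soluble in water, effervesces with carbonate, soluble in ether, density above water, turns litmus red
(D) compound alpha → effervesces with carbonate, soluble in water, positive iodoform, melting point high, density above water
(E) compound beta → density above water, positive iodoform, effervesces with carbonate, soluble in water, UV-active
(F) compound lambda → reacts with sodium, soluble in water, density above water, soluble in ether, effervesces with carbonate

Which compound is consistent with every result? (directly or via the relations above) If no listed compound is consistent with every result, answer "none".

Per-candidate check:
(A) compound eta — does not account for effervesces with carbonate, positive iodoform
(B) compound delta — does not account for soluble in water
(C) compound epsilon — soluble in ether +; density above water +; effervesces with carbonate +; soluble in water +; positive iodoform + (via turns litmus red → positive iodoform)
(D) compound alpha — soluble in ether -; density above water +; effervesces with carbonate +; soluble in water +; positive iodoform +
(E) compound beta — does not account for soluble in ether
(F) compound lambda — soluble in ether +; density above water +; effervesces with carbonate +; soluble in water +; positive iodoform -
(C) is the only candidate with no mismatches.

C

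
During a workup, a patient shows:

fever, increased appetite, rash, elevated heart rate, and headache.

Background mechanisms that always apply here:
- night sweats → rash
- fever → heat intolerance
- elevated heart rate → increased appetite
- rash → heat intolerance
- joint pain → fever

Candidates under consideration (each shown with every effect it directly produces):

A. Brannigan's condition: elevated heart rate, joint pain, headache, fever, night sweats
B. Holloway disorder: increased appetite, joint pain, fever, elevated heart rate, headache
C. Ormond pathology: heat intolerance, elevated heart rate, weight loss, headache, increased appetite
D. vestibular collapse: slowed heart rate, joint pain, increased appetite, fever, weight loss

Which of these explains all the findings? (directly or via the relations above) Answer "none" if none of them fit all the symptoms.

A

For each candidate, compare predicted effects to what was observed:
(A) Brannigan's condition — accounts for every observation (increased appetite through elevated heart rate → increased appetite)
(B) Holloway disorder — fever match; increased appetite match; rash miss; elevated heart rate match; headache match
(C) Ormond pathology — fever miss; increased appetite match; rash miss; elevated heart rate match; headache match
(D) vestibular collapse — fails on rash, elevated heart rate, headache (predicts slowed heart rate, not elevated heart rate)
(A) is the only candidate with no mismatches.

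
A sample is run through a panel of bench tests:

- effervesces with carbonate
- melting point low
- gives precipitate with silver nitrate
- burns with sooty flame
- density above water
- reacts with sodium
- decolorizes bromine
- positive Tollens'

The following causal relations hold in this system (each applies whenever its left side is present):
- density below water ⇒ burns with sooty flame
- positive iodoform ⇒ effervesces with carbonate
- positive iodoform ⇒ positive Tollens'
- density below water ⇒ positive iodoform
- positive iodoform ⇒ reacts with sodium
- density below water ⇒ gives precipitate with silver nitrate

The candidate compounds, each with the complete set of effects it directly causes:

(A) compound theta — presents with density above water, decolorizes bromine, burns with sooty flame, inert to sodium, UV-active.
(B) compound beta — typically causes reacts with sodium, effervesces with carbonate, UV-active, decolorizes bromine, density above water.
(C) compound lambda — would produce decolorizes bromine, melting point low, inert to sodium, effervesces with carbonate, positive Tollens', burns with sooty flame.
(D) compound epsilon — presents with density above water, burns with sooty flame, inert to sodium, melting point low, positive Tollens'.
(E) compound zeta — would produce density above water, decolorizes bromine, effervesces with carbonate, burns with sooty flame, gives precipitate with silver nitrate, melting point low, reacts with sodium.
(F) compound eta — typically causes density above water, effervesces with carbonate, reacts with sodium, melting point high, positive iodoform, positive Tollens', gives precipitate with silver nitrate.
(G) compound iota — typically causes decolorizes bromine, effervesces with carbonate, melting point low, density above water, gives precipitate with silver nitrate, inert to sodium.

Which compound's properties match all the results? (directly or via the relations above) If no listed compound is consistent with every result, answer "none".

none

Checking each candidate against the observations:
(A) compound theta — effervesces with carbonate miss; melting point low miss; gives precipitate with silver nitrate miss; burns with sooty flame match; density above water match; reacts with sodium miss; decolorizes bromine match; positive Tollens' miss
(B) compound beta — effervesces with carbonate match; melting point low miss; gives precipitate with silver nitrate miss; burns with sooty flame miss; density above water match; reacts with sodium match; decolorizes bromine match; positive Tollens' miss
(C) compound lambda — fails on gives precipitate with silver nitrate, density above water, reacts with sodium (predicts inert to sodium, not reacts with sodium)
(D) compound epsilon — effervesces with carbonate miss; melting point low match; gives precipitate with silver nitrate miss; burns with sooty flame match; density above water match; reacts with sodium miss; decolorizes bromine miss; positive Tollens' match
(E) compound zeta — effervesces with carbonate match; melting point low match; gives precipitate with silver nitrate match; burns with sooty flame match; density above water match; reacts with sodium match; decolorizes bromine match; positive Tollens' miss
(F) compound eta — effervesces with carbonate match; melting point low miss; gives precipitate with silver nitrate match; burns with sooty flame miss; density above water match; reacts with sodium match; decolorizes bromine miss; positive Tollens' match
(G) compound iota — fails on burns with sooty flame, reacts with sodium, positive Tollens' (predicts inert to sodium, not reacts with sodium)
No candidate is consistent with all observations.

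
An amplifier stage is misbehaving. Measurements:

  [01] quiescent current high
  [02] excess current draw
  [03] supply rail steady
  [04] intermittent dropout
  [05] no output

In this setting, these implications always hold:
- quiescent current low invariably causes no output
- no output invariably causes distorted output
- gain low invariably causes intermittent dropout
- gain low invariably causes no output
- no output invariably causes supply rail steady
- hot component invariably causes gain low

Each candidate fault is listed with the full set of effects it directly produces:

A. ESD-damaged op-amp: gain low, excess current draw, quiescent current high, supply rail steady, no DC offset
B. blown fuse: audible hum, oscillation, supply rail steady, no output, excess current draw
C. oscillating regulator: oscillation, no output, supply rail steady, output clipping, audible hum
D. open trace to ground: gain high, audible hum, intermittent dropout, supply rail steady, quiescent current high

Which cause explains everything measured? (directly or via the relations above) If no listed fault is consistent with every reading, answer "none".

A

Testing each hypothesis:
(A) ESD-damaged op-amp — quiescent current high +; excess current draw +; supply rail steady +; intermittent dropout + (through gain low → intermittent dropout); no output + (through gain low → no output)
(B) blown fuse — quiescent current high -; excess current draw +; supply rail steady +; intermittent dropout -; no output +
(C) oscillating regulator — quiescent current high -; excess current draw -; supply rail steady +; intermittent dropout -; no output +
(D) open trace to ground — does not account for excess current draw, no output
Only (A) is consistent with every observation.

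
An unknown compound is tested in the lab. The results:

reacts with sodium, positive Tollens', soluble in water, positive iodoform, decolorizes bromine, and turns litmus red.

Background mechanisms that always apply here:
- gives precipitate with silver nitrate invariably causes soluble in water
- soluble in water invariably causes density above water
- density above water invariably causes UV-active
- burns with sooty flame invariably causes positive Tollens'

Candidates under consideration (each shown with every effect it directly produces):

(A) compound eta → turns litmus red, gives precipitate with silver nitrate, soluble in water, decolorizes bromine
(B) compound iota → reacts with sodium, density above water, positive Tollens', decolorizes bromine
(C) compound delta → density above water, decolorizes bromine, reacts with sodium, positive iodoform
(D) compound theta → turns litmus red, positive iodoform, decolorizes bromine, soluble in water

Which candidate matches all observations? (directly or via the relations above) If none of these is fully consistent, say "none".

none

Testing each hypothesis:
(A) compound eta — reacts with sodium miss; positive Tollens' miss; soluble in water match; positive iodoform miss; decolorizes bromine match; turns litmus red match
(B) compound iota — reacts with sodium match; positive Tollens' match; soluble in water miss; positive iodoform miss; decolorizes bromine match; turns litmus red miss
(C) compound delta — does not account for positive Tollens', soluble in water, turns litmus red
(D) compound theta — reacts with sodium miss; positive Tollens' miss; soluble in water match; positive iodoform match; decolorizes bromine match; turns litmus red match
None of the listed candidates fits everything.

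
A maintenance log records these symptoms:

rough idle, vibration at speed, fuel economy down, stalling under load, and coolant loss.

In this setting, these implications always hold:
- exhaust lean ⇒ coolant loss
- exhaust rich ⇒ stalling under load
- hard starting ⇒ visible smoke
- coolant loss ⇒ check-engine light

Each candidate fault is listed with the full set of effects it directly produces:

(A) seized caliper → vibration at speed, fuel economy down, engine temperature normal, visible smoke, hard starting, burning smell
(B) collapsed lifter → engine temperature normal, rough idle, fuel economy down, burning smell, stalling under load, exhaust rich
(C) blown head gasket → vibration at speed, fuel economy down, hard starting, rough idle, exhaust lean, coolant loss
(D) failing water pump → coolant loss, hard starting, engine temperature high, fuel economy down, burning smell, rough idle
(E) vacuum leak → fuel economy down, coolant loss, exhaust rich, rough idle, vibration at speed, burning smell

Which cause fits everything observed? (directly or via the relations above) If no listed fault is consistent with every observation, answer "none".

For each candidate, compare predicted effects to what was observed:
(A) seized caliper — does not account for rough idle, stalling under load, coolant loss
(B) collapsed lifter — rough idle ✓; vibration at speed ✗; fuel economy down ✓; stalling under load ✓; coolant loss ✗
(C) blown head gasket — rough idle ✓; vibration at speed ✓; fuel economy down ✓; stalling under load ✗; coolant loss ✓
(D) failing water pump — does not account for vibration at speed, stalling under load
(E) vacuum leak — accounts for every observation (stalling under load by exhaust rich → stalling under load)
(E) is the only candidate with no mismatches.

E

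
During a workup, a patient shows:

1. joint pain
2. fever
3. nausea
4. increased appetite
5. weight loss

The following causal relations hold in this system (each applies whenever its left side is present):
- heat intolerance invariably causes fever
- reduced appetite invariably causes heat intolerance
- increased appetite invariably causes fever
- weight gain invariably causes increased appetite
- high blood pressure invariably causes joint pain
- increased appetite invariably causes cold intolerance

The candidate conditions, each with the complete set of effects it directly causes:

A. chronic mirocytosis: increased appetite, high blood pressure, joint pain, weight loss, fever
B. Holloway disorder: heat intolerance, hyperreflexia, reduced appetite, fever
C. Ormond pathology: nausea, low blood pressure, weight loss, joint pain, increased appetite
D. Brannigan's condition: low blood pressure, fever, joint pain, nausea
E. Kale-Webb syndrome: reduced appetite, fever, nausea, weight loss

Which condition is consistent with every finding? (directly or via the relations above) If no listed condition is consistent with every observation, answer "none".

For each candidate, compare predicted effects to what was observed:
(A) chronic mirocytosis — joint pain match; fever match; nausea miss; increased appetite match; weight loss match
(B) Holloway disorder — fails on joint pain, nausea, increased appetite, weight loss (predicts reduced appetite, not increased appetite)
(C) Ormond pathology — accounts for every observation (fever by increased appetite → fever)
(D) Brannigan's condition — does not account for increased appetite, weight loss
(E) Kale-Webb syndrome — joint pain miss; fever match; nausea match; increased appetite miss; weight loss match
(C) is the only candidate with no mismatches.

C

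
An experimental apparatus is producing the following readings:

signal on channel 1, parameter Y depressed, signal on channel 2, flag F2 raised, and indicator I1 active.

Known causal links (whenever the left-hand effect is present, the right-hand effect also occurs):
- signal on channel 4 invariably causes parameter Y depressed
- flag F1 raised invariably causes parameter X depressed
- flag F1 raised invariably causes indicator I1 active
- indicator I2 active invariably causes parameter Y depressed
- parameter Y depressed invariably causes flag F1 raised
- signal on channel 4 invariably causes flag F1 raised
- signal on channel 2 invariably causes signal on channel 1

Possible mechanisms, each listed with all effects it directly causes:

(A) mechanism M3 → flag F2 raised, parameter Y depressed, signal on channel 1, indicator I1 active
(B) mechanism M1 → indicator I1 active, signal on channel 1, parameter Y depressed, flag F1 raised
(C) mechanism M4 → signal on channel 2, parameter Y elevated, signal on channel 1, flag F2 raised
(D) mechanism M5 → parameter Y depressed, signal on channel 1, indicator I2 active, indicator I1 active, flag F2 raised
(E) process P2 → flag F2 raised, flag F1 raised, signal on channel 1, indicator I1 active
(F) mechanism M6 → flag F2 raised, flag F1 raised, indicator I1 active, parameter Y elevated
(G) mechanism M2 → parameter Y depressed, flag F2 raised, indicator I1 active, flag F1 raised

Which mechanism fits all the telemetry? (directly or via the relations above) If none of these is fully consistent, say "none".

Per-candidate check:
(A) mechanism M3 — does not account for signal on channel 2
(B) mechanism M1 — signal on channel 1 +; parameter Y depressed +; signal on channel 2 -; flag F2 raised -; indicator I1 active +
(C) mechanism M4 — signal on channel 1 +; parameter Y depressed -; signal on channel 2 +; flag F2 raised +; indicator I1 active -
(D) mechanism M5 — does not account for signal on channel 2
(E) process P2 — signal on channel 1 +; parameter Y depressed -; signal on channel 2 -; flag F2 raised +; indicator I1 active +
(F) mechanism M6 — signal on channel 1 -; parameter Y depressed -; signal on channel 2 -; flag F2 raised +; indicator I1 active +
(G) mechanism M2 — does not account for signal on channel 1, signal on channel 2
None of the listed candidates fits everything.

none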